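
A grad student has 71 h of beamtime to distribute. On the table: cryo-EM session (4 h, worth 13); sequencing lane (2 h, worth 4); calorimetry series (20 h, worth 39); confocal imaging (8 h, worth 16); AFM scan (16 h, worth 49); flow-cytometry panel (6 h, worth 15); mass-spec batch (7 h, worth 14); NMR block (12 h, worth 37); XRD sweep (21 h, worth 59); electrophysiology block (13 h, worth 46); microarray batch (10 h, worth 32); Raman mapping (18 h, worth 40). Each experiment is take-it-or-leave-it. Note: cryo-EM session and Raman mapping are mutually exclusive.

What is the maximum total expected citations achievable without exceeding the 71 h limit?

Taking the top-ratio experiments first gives cryo-EM session + sequencing lane + confocal imaging + AFM scan + flow-cytometry panel + NMR block + electrophysiology block + microarray batch for 212 (71 h).
Replace sequencing lane and confocal imaging and NMR block with XRD sweep: the trade gains 2 net, giving 214 at 70 h.
Runner-up cryo-EM session + AFM scan + mass-spec batch + XRD sweep + electrophysiology block + microarray batch tops out at 213.

214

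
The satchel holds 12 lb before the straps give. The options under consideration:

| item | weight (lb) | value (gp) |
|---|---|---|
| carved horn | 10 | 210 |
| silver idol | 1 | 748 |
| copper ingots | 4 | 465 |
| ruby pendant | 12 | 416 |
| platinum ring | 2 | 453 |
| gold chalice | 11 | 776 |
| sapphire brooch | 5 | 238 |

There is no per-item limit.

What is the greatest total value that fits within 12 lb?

8976

Best packing: 12×silver idol — 12 lb, 8976 total.
Every other selection either busts 12 lb or fails to beat 8976.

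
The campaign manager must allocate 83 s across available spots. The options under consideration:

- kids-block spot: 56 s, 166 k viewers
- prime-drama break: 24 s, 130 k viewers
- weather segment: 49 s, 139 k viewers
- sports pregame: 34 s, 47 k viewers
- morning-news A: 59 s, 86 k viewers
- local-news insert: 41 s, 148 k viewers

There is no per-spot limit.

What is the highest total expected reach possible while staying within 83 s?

Density check — prime-drama break 5.42, local-news insert 3.61, kids-block spot 2.96 are the best per s.
The ratio ordering already packs tightly: 3×prime-drama break, 72 s, 390.
That's the maximum — no swap from here does better than 390.

390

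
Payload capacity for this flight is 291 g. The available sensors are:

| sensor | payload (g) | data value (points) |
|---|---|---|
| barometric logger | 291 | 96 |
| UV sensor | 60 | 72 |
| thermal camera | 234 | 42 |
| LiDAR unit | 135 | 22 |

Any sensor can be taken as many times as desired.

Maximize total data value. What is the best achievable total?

By data value per g: UV sensor 1.20, barometric logger 0.33, thermal camera 0.18, LiDAR unit 0.16 lead.
Taking 4×UV sensor: 240 g used, 288 in data value.
The spare 51 g is too small for any remaining sensor, and no exchange beats 288.

288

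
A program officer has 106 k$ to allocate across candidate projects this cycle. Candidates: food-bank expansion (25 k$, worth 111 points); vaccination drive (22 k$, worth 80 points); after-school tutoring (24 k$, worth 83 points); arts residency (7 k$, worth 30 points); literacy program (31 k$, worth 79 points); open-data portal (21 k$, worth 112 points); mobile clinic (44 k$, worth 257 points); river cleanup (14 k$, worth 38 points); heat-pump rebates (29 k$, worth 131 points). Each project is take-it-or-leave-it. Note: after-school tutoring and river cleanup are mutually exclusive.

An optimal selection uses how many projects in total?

4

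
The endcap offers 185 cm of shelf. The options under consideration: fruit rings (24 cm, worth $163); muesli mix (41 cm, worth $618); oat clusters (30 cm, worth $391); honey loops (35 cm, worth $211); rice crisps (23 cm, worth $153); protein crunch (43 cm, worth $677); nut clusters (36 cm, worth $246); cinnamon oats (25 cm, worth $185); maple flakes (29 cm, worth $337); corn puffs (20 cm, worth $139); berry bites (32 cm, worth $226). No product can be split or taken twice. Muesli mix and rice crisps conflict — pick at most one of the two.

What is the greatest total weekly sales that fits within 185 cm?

2269

Filling by ratio: muesli mix + oat clusters + protein crunch + cinnamon oats + maple flakes for 2208, with 17 cm left unused.
Replace cinnamon oats with nut clusters: the trade gains 61 net, giving 2269 at 179 cm.
The closest alternative, muesli mix + oat clusters + protein crunch + maple flakes + berry bites, reaches only 2249.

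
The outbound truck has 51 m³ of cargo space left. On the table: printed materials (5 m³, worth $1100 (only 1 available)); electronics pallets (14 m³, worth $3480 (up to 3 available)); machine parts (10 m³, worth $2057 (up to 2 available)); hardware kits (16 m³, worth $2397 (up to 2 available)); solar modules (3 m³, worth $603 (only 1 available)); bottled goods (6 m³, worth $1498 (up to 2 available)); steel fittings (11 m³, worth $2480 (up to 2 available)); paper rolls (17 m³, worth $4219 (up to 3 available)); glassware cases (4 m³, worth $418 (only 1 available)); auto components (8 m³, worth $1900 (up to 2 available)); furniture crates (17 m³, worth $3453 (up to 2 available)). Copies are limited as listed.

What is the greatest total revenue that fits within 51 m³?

12677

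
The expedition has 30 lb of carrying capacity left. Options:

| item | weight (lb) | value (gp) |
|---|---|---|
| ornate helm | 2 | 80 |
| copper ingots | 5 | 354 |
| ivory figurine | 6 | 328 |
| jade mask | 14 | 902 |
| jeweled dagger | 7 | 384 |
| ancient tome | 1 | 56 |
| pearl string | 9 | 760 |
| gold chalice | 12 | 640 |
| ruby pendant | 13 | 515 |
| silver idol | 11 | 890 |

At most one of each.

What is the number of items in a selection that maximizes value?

5

Optimal total is 2170.
One optimal bundle: ornate helm + jeweled dagger + ancient tome + pearl string + silver idol (30 lb).
Every optimal selection uses 5 items.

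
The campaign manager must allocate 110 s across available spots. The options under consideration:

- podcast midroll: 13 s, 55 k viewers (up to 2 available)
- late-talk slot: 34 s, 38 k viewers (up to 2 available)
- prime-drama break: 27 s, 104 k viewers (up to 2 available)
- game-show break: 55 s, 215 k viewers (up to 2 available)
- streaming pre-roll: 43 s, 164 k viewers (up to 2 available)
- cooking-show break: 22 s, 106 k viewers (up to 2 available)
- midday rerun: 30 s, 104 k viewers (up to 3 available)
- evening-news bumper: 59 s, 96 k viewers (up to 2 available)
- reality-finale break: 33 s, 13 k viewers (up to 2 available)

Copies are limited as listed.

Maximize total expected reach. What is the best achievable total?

434

Taking the top-ratio spots first gives 2×podcast midroll + prime-drama break + 2×cooking-show break for 426 (97 s).
Dropping 2×podcast midroll and prime-drama break and cooking-show break frees 75 s; slotting in 2×streaming pre-roll (86 s) lifts the total to 434 at 108 s.
Every other selection either busts 110 s or exceeds an availability limit or fails to beat 434.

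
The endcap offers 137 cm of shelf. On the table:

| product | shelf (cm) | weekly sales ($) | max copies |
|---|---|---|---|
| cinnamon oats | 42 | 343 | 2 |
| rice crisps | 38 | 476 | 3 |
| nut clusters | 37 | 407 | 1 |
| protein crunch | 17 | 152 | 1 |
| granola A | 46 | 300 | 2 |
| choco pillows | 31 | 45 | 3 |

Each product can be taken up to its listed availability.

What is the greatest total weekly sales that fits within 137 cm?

Density check — rice crisps 12.53, nut clusters 11.00, protein crunch 8.94 are the best per cm.
Taking 3×rice crisps + protein crunch: 131 cm used, 1580 in weekly sales.
No other feasible combination exceeds 1580.

1580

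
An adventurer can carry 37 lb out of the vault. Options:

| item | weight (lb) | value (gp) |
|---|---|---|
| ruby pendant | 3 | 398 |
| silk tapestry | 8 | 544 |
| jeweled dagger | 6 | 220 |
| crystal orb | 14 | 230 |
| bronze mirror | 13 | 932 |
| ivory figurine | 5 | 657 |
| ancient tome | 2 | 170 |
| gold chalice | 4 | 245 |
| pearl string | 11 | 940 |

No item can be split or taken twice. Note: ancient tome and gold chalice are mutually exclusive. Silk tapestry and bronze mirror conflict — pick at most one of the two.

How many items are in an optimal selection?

5

The maximum value within 37 lb is 3172.
For example ruby pendant + bronze mirror + ivory figurine + gold chalice + pearl string achieves it, using 36 lb.
Any selection reaching 3172 contains exactly 5 items.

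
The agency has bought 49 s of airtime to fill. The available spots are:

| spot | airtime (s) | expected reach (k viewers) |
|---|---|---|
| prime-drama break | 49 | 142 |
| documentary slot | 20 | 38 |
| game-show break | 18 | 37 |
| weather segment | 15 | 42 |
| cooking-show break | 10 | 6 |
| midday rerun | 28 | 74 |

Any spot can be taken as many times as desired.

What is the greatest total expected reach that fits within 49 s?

Best packing: prime-drama break — 49 s, 142 total.
That's the maximum — no swap from here does better than 142.

142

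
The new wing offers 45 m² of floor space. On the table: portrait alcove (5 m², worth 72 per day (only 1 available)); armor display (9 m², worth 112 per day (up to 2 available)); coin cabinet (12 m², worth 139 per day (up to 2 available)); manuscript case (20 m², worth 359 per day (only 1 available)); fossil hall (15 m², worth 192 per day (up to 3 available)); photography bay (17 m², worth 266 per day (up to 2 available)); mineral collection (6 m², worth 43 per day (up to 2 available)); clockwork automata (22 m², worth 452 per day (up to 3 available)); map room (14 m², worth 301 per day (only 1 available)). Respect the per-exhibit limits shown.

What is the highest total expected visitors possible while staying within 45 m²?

904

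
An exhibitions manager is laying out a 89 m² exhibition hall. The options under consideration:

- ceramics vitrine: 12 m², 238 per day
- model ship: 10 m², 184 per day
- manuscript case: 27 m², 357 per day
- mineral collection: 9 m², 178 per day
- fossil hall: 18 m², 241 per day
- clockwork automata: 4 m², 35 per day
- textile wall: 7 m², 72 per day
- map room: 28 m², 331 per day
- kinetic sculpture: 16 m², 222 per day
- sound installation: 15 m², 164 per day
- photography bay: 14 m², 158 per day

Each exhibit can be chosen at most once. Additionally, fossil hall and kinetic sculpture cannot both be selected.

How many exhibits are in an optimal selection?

6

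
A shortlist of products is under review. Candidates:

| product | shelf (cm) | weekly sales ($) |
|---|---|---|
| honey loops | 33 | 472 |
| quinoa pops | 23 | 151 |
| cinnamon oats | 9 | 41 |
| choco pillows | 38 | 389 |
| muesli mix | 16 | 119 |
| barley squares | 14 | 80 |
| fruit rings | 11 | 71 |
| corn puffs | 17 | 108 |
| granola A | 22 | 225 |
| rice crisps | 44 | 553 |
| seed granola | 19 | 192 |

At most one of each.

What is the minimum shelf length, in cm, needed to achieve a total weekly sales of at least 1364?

115

Look for the lowest-shelf combination reaching 1364.
Taking honey loops + choco pillows + rice crisps gives 1414 (≥ 1364) for 115 cm.
No combination under 115 cm hits 1364.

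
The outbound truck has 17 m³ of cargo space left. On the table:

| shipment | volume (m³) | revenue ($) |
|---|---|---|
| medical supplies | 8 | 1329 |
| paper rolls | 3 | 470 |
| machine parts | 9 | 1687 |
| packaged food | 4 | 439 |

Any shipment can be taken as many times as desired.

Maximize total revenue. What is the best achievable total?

The ratio ordering already packs tightly: medical supplies + machine parts, 17 m³, 3016.
Nothing else within 17 m³ beats 3016.

3016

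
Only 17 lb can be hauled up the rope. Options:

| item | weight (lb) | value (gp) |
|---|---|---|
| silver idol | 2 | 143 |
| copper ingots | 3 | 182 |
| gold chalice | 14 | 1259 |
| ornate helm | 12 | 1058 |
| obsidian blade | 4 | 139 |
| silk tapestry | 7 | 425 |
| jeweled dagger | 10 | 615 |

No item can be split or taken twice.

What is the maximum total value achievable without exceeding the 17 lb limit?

1441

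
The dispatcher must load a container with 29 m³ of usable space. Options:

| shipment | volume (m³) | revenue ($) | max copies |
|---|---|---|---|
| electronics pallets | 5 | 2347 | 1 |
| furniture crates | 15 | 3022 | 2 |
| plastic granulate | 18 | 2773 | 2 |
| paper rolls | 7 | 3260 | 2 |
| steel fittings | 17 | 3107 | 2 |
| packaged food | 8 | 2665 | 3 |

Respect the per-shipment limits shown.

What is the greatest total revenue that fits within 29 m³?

11532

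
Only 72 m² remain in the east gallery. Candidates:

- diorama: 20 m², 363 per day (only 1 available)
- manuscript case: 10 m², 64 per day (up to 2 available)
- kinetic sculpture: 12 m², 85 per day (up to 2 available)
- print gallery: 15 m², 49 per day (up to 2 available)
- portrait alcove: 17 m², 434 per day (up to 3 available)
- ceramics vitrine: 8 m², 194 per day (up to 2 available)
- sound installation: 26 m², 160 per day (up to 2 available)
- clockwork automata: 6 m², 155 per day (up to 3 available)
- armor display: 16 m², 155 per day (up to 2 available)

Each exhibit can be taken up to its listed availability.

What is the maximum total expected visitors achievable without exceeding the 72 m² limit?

1806

Greedy by ratio would take 3×portrait alcove + 3×clockwork automata: 69 m² used, total 1767.
Dropping clockwork automata frees 6 m²; slotting in ceramics vitrine (8 m²) lifts the total to 1806 at 71 m².
No other feasible combination exceeds 1806.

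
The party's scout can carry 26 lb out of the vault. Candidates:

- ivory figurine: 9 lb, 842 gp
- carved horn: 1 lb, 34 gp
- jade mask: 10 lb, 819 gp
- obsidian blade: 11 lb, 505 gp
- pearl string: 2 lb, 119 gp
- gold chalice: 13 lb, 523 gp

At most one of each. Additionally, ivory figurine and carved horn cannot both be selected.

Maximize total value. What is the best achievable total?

1780

Best packing: ivory figurine + jade mask + pearl string — 21 lb, 1780 total.
An exhaustive check of the 64 subsets confirms 1780.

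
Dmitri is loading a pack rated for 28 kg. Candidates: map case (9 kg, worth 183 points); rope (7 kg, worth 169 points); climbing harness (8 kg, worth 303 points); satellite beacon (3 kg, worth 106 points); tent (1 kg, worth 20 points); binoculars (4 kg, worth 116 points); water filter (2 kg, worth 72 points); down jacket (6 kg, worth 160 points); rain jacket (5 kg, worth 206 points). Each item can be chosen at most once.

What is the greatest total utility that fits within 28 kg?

Ranking by ratio (utility/kg): rain jacket 41.20, climbing harness 37.88, water filter 36.00.
Climbing harness + satellite beacon + binoculars + water filter + down jacket + rain jacket uses 28 of the 28 kg and totals 963.
Nothing else within 28 kg beats 963.

963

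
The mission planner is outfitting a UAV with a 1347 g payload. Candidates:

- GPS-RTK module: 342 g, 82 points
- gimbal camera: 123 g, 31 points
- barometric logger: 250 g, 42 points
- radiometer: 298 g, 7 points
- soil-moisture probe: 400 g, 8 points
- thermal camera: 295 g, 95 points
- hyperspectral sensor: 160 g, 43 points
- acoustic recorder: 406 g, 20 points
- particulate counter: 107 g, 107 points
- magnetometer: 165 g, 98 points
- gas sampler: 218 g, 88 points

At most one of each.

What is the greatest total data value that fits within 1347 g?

513

Density check — particulate counter 1.00, magnetometer 0.59, gas sampler 0.40, thermal camera 0.32 are the best per g.
The ratio heuristic lands on gimbal camera + barometric logger + thermal camera + hyperspectral sensor + particulate counter + magnetometer + gas sampler (504) but leaves 29 g idle.
Replace gimbal camera and barometric logger with GPS-RTK module: the trade gains 9 net, giving 513 at 1287 g.
Nothing else within 1347 g beats 513.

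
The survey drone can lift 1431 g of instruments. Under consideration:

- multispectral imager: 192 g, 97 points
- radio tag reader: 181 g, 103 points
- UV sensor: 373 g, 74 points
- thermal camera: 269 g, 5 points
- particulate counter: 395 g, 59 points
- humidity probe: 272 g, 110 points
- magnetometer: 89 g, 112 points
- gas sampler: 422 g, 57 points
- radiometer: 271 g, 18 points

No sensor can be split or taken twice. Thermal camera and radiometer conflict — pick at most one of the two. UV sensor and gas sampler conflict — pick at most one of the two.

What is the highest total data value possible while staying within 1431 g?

514

Density check — magnetometer 1.26, radio tag reader 0.57, multispectral imager 0.51 are the best per g.
Taking multispectral imager + radio tag reader + UV sensor + humidity probe + magnetometer + radiometer: 1378 g used, 514 in data value.
Next best is multispectral imager + radio tag reader + UV sensor + thermal camera + humidity probe + magnetometer at 501 (1376 g) — short by 13.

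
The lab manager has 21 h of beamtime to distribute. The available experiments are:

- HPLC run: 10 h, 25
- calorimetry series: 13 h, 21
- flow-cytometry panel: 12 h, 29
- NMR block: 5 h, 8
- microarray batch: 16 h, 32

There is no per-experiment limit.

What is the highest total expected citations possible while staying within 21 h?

By expected citations per h: HPLC run 2.50, flow-cytometry panel 2.42, microarray batch 2.00, calorimetry series 1.62 lead.
2×HPLC run uses 20 of the 21 h and totals 50.
No other feasible combination exceeds 50.

50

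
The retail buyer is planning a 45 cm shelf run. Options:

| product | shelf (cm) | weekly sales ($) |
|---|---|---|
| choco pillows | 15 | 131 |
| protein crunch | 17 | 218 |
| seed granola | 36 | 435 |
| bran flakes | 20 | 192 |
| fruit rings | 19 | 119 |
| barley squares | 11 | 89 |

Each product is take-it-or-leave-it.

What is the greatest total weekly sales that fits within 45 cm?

438

Filling by ratio: protein crunch + bran flakes for 410, with 8 cm left unused.
Replace bran flakes with choco pillows + barley squares: the trade gains 28 net, giving 438 at 43 cm.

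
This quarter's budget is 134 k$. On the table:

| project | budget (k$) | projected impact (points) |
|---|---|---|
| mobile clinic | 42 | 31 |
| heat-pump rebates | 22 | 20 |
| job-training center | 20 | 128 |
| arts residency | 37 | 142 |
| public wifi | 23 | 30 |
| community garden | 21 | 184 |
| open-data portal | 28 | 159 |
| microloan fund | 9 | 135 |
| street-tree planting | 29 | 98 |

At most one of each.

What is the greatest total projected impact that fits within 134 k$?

Job-training center + arts residency + community garden + open-data portal + microloan fund uses 115 of the 134 k$ and totals 748.
The closest alternative, job-training center + public wifi + community garden + open-data portal + microloan fund + street-tree planting, reaches only 734.

748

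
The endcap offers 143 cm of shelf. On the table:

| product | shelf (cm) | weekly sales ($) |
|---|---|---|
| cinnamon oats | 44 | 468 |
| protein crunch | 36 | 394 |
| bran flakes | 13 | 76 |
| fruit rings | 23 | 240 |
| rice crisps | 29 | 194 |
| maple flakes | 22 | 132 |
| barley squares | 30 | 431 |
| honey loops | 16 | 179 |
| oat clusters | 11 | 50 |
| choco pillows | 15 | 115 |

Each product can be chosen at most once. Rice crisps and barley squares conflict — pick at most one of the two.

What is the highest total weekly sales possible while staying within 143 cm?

Best packing: cinnamon oats + protein crunch + barley squares + honey loops + choco pillows — 141 cm, 1587 total.

1587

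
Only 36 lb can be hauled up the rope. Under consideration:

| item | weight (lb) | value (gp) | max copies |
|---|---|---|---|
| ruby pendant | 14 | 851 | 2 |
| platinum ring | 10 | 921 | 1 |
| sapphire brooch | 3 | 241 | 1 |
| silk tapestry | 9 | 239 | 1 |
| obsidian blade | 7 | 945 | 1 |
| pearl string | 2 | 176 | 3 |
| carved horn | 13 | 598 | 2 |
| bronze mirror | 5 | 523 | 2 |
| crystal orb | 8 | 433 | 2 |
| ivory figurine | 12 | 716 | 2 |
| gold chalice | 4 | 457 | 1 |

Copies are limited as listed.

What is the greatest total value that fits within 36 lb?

The ratio heuristic lands on platinum ring + obsidian blade + 2×pearl string + 2×bronze mirror + gold chalice (3721) but leaves 1 lb idle.
Dropping pearl string frees 2 lb; slotting in sapphire brooch (3 lb) lifts the total to 3786 at 36 lb.
No other feasible combination exceeds 3786.

3786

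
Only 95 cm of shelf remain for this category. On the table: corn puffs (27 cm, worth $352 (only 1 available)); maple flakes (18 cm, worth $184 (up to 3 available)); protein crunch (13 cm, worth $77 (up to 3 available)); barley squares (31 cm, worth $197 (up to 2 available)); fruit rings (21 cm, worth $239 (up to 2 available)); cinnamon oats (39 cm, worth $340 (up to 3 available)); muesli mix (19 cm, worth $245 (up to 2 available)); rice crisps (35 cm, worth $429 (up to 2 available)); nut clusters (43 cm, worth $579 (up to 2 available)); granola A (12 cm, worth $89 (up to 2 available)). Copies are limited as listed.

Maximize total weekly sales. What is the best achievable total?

1176

Filling by ratio: 2×nut clusters for 1158, with 9 cm left unused.
The 43 cm tied up in nut clusters is better spent on corn puffs + muesli mix — total rises to 1176 (89 cm).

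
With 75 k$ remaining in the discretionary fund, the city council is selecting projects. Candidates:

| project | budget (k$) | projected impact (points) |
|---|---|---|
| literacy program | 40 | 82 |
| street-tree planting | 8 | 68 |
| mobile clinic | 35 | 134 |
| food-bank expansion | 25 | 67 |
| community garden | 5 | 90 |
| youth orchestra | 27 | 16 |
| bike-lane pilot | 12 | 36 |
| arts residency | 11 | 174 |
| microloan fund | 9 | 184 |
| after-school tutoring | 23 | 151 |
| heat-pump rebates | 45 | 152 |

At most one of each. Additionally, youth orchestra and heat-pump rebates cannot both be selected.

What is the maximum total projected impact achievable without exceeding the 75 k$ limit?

703

Taking street-tree planting + community garden + bike-lane pilot + arts residency + microloan fund + after-school tutoring: 68 k$ used, 703 in projected impact.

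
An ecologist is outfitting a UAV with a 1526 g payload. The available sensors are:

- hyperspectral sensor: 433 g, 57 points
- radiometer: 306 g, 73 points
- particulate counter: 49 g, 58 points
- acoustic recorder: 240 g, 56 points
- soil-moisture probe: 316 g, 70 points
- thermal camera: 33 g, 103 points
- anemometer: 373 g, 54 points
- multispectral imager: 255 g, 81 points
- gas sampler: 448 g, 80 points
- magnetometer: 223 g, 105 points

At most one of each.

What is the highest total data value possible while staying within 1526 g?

546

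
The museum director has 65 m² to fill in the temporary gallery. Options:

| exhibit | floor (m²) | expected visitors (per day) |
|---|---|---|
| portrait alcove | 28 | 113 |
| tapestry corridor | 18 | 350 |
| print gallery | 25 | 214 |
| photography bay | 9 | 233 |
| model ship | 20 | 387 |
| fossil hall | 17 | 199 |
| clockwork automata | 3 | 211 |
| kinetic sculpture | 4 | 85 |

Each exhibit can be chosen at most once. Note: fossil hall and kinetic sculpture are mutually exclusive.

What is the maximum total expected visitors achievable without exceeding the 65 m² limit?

1266

By expected visitors per m²: clockwork automata 70.33, photography bay 25.89, kinetic sculpture 21.25, tapestry corridor 19.44 lead.
The ratio ordering already packs tightly: tapestry corridor + photography bay + model ship + clockwork automata + kinetic sculpture, 54 m², 1266.
Every other selection either busts 65 m² or breaks a pairing rule or fails to beat 1266.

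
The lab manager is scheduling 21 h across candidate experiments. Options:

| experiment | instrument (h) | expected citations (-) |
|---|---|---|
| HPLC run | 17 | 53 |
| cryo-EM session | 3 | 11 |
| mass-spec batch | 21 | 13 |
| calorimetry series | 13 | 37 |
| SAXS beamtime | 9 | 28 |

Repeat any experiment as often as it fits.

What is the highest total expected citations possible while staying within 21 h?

7×cryo-EM session uses 21 of the 21 h and totals 77.
Nothing else within 21 h beats 77.

77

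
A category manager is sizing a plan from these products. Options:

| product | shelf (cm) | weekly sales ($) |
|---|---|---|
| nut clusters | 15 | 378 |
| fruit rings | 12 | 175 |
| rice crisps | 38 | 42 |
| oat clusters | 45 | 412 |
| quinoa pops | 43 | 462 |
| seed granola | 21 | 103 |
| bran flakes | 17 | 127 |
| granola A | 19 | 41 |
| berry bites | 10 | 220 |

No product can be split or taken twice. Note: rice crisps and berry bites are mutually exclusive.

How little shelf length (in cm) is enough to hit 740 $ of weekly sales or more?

37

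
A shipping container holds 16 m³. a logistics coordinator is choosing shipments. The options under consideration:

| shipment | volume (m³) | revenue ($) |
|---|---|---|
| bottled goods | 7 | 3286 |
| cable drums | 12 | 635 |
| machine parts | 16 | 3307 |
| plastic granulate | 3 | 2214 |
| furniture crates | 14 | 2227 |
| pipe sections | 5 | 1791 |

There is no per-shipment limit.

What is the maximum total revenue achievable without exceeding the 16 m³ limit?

11070

5×plastic granulate uses 15 of the 16 m³ and totals 11070.
Nothing else within 16 m³ beats 11070.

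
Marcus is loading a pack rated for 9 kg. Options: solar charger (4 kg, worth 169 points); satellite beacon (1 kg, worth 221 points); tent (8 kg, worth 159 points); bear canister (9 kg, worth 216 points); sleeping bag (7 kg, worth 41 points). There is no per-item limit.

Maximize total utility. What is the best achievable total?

Ranking by ratio (utility/kg): satellite beacon 221.00, solar charger 42.25, bear canister 24.00.
Taking 9×satellite beacon: 9 kg used, 1989 in utility.

1989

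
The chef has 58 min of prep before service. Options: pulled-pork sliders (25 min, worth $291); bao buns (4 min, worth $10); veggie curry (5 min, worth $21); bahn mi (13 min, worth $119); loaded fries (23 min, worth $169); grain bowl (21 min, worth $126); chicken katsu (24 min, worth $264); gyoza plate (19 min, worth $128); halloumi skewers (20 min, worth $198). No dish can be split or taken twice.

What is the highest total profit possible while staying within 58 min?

Density check — pulled-pork sliders 11.64, chicken katsu 11.00, halloumi skewers 9.90 are the best per min.
Taking the top-ratio dishes first gives pulled-pork sliders + bao buns + veggie curry + chicken katsu for 586 (58 min).
Reworking the packing: pulled-pork sliders + bahn mi + halloumi skewers uses 58 min and improves the total to 608.

608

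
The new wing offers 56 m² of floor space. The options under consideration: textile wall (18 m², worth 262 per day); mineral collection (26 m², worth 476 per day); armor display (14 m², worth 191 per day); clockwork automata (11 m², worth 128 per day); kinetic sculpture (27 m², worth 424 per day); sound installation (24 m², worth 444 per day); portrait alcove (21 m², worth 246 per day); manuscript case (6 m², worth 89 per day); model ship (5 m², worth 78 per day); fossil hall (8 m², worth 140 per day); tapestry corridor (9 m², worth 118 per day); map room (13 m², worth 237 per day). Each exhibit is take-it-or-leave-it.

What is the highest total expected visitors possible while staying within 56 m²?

Density check — sound installation 18.50, mineral collection 18.31, map room 18.23 are the best per m².
Taking the top-ratio exhibits first gives mineral collection + sound installation + model ship for 998 (55 m²).
Replace model ship with manuscript case: the trade gains 11 net, giving 1009 at 56 m².
Every other selection either busts 56 m² or fails to beat 1009.

1009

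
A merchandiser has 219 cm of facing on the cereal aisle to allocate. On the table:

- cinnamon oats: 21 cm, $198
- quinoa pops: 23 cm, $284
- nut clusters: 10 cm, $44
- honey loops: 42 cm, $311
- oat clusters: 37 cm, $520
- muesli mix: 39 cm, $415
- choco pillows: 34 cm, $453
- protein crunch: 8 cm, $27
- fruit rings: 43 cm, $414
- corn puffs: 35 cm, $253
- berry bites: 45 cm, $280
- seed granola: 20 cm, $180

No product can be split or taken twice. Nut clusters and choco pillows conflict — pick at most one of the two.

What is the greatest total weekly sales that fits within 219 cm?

2464

Density check — oat clusters 14.05, choco pillows 13.32, quinoa pops 12.35 are the best per cm.
Best packing: cinnamon oats + quinoa pops + oat clusters + muesli mix + choco pillows + fruit rings + seed granola — 217 cm, 2464 total.
No other feasible combination exceeds 2464.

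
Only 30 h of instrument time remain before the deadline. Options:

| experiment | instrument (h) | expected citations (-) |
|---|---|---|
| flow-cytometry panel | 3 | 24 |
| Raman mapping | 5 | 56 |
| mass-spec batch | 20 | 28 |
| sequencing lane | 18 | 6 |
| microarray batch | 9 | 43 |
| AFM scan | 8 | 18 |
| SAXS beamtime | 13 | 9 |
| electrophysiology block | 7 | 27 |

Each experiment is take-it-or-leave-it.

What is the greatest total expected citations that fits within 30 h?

Density check — Raman mapping 11.20, flow-cytometry panel 8.00, microarray batch 4.78 are the best per h.
Best packing: flow-cytometry panel + Raman mapping + microarray batch + electrophysiology block — 24 h, 150 total.

150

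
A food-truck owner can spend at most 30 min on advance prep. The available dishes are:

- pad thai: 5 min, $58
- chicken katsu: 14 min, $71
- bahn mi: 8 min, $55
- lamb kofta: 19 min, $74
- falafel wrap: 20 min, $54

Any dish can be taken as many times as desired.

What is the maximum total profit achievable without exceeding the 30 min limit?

Ranking by ratio (profit/min): pad thai 11.60, bahn mi 6.88, chicken katsu 5.07.
Taking 6×pad thai: 30 min used, 348 in profit.

348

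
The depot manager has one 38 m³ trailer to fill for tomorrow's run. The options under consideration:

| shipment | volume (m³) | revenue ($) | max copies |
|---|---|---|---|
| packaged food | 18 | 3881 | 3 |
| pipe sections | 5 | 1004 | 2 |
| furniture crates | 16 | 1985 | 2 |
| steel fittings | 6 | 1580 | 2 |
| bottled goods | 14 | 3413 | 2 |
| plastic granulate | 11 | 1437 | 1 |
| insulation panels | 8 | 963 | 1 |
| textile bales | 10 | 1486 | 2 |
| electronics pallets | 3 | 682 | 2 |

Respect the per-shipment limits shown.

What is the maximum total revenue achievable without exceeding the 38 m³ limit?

By revenue per m³: steel fittings 263.33, bottled goods 243.79, electronics pallets 227.33, packaged food 215.61 lead.
A density-first pass picks pipe sections + 2×steel fittings + bottled goods + 2×electronics pallets — 8941 at 37 m³.
Replace pipe sections and steel fittings and electronics pallets with bottled goods: the trade gains 147 net, giving 9088 at 37 m³.
No other feasible combination exceeds 9088.

9088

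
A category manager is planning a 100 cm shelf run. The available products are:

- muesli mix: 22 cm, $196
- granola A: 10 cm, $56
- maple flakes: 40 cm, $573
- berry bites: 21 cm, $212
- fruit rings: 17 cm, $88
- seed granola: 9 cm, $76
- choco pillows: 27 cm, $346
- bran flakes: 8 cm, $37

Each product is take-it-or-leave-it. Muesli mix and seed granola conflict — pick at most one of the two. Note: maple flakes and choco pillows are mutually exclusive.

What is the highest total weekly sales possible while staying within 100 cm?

1069

Muesli mix + maple flakes + berry bites + fruit rings uses 100 of the 100 cm and totals 1069.
Runner-up muesli mix + granola A + maple flakes + berry bites tops out at 1037.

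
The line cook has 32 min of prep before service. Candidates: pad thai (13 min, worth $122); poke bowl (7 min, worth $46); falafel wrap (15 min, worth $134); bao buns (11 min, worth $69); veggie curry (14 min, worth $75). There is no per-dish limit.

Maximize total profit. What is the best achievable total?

268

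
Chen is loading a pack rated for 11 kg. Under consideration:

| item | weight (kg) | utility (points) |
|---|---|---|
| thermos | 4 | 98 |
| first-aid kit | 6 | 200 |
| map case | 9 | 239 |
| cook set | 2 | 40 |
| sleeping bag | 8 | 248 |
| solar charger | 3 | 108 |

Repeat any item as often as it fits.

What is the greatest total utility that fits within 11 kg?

364

Ranking by ratio (utility/kg): solar charger 36.00, first-aid kit 33.33, sleeping bag 31.00, map case 26.56.
The ratio ordering already packs tightly: cook set + 3×solar charger, 11 kg, 364.
Every other selection either busts 11 kg or fails to beat 364.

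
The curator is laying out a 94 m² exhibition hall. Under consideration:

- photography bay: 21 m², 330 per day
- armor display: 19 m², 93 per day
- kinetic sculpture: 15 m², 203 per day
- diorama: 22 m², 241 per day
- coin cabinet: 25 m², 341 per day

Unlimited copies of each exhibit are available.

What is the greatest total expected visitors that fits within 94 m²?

1396

Ranking by ratio (expected visitors/m²): photography bay 15.71, coin cabinet 13.64, kinetic sculpture 13.53, diorama 10.95.
Taking the top-ratio exhibits first gives 4×photography bay for 1320 (84 m²).
Dropping photography bay frees 21 m²; slotting in 2×kinetic sculpture (30 m²) lifts the total to 1396 at 93 m².
Every other selection either busts 94 m² or fails to beat 1396.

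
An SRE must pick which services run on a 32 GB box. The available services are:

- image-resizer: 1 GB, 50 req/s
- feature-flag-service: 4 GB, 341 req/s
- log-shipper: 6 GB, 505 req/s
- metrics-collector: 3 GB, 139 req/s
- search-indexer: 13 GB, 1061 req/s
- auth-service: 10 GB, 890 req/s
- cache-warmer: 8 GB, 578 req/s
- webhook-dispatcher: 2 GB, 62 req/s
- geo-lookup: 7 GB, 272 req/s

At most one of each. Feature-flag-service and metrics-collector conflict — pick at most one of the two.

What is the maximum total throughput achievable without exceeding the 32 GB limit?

Taking log-shipper + metrics-collector + search-indexer + auth-service: 32 GB used, 2595 in throughput.
An exhaustive check of the 512 subsets confirms 2595.

2595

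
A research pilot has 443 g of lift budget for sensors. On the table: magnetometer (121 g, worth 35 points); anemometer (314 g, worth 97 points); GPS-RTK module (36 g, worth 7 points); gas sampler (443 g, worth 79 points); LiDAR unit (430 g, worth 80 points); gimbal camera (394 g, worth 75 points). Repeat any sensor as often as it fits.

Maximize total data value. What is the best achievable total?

132

Best packing: magnetometer + anemometer — 435 g, 132 total.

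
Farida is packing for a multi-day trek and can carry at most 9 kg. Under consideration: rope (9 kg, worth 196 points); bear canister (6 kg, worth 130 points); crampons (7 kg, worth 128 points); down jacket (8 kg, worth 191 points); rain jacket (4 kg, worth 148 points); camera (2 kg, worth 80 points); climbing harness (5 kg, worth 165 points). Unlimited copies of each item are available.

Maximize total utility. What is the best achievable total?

325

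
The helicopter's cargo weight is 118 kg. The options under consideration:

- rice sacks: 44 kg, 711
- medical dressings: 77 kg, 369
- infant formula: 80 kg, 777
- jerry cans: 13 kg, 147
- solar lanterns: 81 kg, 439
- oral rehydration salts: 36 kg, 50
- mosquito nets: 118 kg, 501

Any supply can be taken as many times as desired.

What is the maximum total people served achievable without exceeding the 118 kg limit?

The ratio ordering already packs tightly: 2×rice sacks + 2×jerry cans, 114 kg, 1716.
That's the maximum — no swap from here does better than 1716.

1716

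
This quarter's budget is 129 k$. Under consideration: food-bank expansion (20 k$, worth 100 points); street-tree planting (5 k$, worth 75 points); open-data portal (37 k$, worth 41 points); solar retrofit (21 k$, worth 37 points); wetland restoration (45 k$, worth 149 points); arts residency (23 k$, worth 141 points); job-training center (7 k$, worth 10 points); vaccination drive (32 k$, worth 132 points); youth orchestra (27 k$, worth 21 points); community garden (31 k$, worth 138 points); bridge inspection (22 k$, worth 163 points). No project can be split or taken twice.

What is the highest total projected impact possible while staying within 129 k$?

Ranking by ratio (projected impact/k$): street-tree planting 15.00, bridge inspection 7.41, arts residency 6.13.
A density-first pass picks food-bank expansion + street-tree planting + solar retrofit + arts residency + job-training center + community garden + bridge inspection — 664 at 129 k$.
Replace street-tree planting and solar retrofit and job-training center with vaccination drive: the trade gains 10 net, giving 674 at 128 k$.
No other feasible combination exceeds 674.

674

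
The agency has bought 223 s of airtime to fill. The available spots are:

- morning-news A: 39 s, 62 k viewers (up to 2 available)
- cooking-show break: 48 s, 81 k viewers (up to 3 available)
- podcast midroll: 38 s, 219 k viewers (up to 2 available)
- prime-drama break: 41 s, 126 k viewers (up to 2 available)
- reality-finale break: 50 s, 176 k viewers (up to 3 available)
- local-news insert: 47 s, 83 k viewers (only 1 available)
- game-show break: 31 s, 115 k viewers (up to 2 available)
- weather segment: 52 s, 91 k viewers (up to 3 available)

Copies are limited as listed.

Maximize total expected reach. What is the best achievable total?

920

Ranking by ratio (expected reach/s): podcast midroll 5.76, game-show break 3.71, reality-finale break 3.52.
Greedy by ratio would take 2×podcast midroll + reality-finale break + 2×game-show break: 188 s used, total 844.
The 50 s tied up in reality-finale break is better spent on 2×prime-drama break — total rises to 920 (220 s).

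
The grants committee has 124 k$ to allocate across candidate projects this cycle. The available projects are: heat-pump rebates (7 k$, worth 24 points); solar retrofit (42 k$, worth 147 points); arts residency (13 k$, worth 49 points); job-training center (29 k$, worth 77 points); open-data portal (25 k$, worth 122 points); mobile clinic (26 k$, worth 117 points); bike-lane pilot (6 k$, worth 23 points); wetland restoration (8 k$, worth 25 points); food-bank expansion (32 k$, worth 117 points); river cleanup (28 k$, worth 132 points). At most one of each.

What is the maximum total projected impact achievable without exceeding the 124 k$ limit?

537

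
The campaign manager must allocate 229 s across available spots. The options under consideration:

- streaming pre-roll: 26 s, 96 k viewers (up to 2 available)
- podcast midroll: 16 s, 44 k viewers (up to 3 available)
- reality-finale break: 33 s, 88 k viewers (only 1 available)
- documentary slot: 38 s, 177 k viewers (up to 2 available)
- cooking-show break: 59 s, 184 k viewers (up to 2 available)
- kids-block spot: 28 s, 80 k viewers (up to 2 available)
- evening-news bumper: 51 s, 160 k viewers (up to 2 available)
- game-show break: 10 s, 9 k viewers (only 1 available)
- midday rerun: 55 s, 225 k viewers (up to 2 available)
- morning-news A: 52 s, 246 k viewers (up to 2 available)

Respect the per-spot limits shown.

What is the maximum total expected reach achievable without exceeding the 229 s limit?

Filling by ratio: streaming pre-roll + podcast midroll + 2×documentary slot + 2×morning-news A for 986, with 7 s left unused.
Replace podcast midroll and documentary slot with midday rerun: the trade gains 4 net, giving 990 at 223 s.
That's the maximum — no swap from here does better than 990.

990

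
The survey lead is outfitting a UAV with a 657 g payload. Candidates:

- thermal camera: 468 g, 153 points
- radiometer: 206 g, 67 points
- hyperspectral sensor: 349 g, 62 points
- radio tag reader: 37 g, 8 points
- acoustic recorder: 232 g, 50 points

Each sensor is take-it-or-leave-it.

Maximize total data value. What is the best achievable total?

161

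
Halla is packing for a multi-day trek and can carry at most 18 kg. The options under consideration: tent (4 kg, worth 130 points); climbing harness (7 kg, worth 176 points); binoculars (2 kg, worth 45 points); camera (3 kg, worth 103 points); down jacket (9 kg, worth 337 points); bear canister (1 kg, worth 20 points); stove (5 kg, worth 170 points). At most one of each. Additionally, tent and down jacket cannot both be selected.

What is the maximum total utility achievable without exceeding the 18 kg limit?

630

The ratio ordering already packs tightly: camera + down jacket + bear canister + stove, 18 kg, 630.
An exhaustive check of the 128 subsets confirms 630.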